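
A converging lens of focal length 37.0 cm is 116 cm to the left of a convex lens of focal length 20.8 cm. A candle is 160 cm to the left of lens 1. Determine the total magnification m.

m = +0.133

Lens 1: 1/d_i1 = 1/(37.0) − 1/(160) = 0.02078, so d_i1 = 48.13 cm; m₁ = −d_i1/d_o1 = -0.3008.
d_o2 = 116 − (48.13) = 67.87 cm.
Lens 2: 1/d_i2 = 1/(20.8) − 1/(67.87) = 0.03334, so d_i2 = 29.99 cm; m₂ = −d_i2/d_o2 = -0.4419.
m = m₁·m₂ = (-0.3008)(-0.4419) = +0.133.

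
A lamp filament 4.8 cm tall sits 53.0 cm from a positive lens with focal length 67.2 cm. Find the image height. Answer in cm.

1/d_i = 1/f − 1/d_o = 1/(67.20) − 1/(53.0) = -0.003987, so d_i = -250.8 cm.
m = −d_i/d_o = +4.732.
|h_i| = |m|·h_o = 4.732 × 4.8 = 22.7 cm. The image is virtual, upright and enlarged, on the same side as the object.

22.7 cm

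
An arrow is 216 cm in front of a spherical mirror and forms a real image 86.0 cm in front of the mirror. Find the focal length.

f = 61.5 cm (concave)

Real image ⇒ d_i = +86.0 cm.
1/f = 1/d_o + 1/d_i = 1/(216) + 1/(86.0) = 0.01626, so f = 61.5 cm.
Since f is positive, the spherical mirror is concave.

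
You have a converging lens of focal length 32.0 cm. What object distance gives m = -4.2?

m = −d_i/d_o ⇒ d_i = −m·d_o.
1/f = 1/d_o + 1/d_i = 1/d_o − 1/(m·d_o) = (1 − 1/m)/d_o, so d_o = f(1 − 1/m) = (32.00)(1 − 1/(-4.2)) = 39.6 cm.

39.6 cm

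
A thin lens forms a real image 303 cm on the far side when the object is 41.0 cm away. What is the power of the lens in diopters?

P = +2.77 D

d_i = +303 cm.
1/f = 1/d_o + 1/d_i = 1/(41.0) + 1/(303) = 0.02769 cm⁻¹.
f = 36.11 cm = 0.3611 m, so P = 1/f = +2.77 D.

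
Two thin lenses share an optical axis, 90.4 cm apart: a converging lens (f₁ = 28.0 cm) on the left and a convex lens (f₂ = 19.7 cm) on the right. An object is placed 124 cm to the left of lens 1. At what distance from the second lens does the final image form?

30.9 cm

Lens 1: 1/d_i1 = 1/f₁ − 1/d_o1 = 1/(28.0) − 1/(124) = 0.02765, so d_i1 = 36.17 cm.
The intermediate image is 36.17 cm to the right of lens 1, which is 90.4 − (36.17) = 54.23 cm to the left of lens 2, so d_o2 = +54.23 cm.
Lens 2: 1/d_i2 = 1/f₂ − 1/d_o2 = 1/(19.7) − 1/(54.23) = 0.03232, so d_i2 = 30.9 cm.
The final image is real, 30.9 cm to the right of lens 2 (overall magnification ≈ 0.17).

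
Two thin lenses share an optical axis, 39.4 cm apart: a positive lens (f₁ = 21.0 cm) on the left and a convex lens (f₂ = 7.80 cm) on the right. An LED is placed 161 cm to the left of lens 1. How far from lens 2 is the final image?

16.0 cm

Lens 1: 1/d_i1 = 1/f₁ − 1/d_o1 = 1/(21.0) − 1/(161) = 0.04141, so d_i1 = 24.15 cm.
The intermediate image is 24.15 cm to the right of lens 1, which is 39.4 − (24.15) = 15.25 cm to the left of lens 2, so d_o2 = +15.25 cm.
Lens 2: 1/d_i2 = 1/f₂ − 1/d_o2 = 1/(7.80) − 1/(15.25) = 0.06263, so d_i2 = 16.0 cm.
The final image is real, 16.0 cm to the right of lens 2 (overall magnification ≈ 0.16).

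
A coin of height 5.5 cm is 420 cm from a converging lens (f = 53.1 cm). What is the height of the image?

1/d_i = 1/f − 1/d_o = 1/(53.10) − 1/(420) = 0.01645, so d_i = 60.78 cm.
m = −d_i/d_o = -0.1447.
|h_i| = |m|·h_o = 0.1447 × 5.5 = 0.796 cm. The image is real, inverted and reduced, on the far side of the lens.

0.796 cm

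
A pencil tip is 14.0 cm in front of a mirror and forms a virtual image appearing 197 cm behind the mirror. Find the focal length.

Virtual image ⇒ d_i = −197 cm.
1/f = 1/d_o + 1/d_i = 1/(14.0) + 1/(-197) = 0.06635, so f = 15.1 cm.
Since f is positive, the mirror is concave.

f = 15.1 cm (concave)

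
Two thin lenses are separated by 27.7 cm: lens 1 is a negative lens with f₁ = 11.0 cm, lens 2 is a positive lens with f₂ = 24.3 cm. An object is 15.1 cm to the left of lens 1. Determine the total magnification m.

f₁ = −11.0 cm (diverging).
Lens 1: 1/d_i1 = 1/(-11.0) − 1/(15.1) = -0.1571, so d_i1 = -6.364 cm; m₁ = −d_i1/d_o1 = +0.4215.
d_o2 = 27.7 − (-6.364) = 34.06 cm.
Lens 2: 1/d_i2 = 1/(24.3) − 1/(34.06) = 0.01179, so d_i2 = 84.80 cm; m₂ = −d_i2/d_o2 = -2.490.
m = m₁·m₂ = (+0.4215)(-2.490) = -1.05.

m = -1.05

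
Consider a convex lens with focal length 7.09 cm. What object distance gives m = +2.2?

3.87 cm

m = −d_i/d_o ⇒ d_i = −m·d_o.
1/f = 1/d_o + 1/d_i = 1/d_o − 1/(m·d_o) = (1 − 1/m)/d_o, so d_o = f(1 − 1/m) = (7.090)(1 − 1/(+2.2)) = 3.87 cm.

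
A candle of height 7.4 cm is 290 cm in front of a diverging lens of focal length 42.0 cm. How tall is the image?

0.936 cm

For a diverging lens, f = -42.0 cm.
1/d_i = 1/f − 1/d_o = 1/(-42.00) − 1/(290) = -0.02726, so d_i = -36.69 cm.
m = −d_i/d_o = +0.1265.
|h_i| = |m|·h_o = 0.1265 × 7.4 = 0.936 cm. The image is virtual, upright and reduced, on the same side as the object.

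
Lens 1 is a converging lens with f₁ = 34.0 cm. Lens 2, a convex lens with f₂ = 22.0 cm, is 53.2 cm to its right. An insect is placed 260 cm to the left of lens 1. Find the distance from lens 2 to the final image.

Lens 1: 1/d_i1 = 1/f₁ − 1/d_o1 = 1/(34.0) − 1/(260) = 0.02557, so d_i1 = 39.12 cm.
The intermediate image is 39.12 cm to the right of lens 1, which is 53.2 − (39.12) = 14.08 cm to the left of lens 2, so d_o2 = +14.08 cm.
Lens 2: 1/d_i2 = 1/f₂ − 1/d_o2 = 1/(22.0) − 1/(14.08) = -0.02557, so d_i2 = -39.1 cm.
The final image is virtual, 39.1 cm to the left of lens 2 (overall magnification ≈ -0.42).

39.1 cm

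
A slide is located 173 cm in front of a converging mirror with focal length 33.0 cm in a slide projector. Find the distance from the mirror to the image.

Mirror equation: 1/v = 1/f − 1/u = 1/(33.00) − 1/(173) = 0.03030 − 0.005780 = 0.02452, so v = 40.8 cm.
The image is real, inverted and reduced, in front of the mirror.

40.8 cm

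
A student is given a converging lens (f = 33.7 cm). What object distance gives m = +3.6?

m = −d_i/d_o ⇒ d_i = −m·d_o.
1/f = 1/d_o + 1/d_i = 1/d_o − 1/(m·d_o) = (1 − 1/m)/d_o, so d_o = f(1 − 1/m) = (33.70)(1 − 1/(+3.6)) = 24.3 cm.

24.3 cm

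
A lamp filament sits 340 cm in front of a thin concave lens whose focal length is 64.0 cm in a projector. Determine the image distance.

For a concave lens, f = -64.0 cm.
Lens equation: 1/v = 1/f − 1/u = 1/(-64.00) − 1/(340) = -0.01562 − 0.002941 = -0.01857, so v = -53.9 cm.
The image is virtual, upright and reduced, on the same side as the object.

53.9 cm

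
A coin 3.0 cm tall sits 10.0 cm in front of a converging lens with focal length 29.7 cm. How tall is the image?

4.52 cm

1/d_i = 1/f − 1/d_o = 1/(29.70) − 1/(10.0) = -0.06633, so d_i = -15.08 cm.
m = −d_i/d_o = +1.508.
|h_i| = |m|·h_o = 1.508 × 3.0 = 4.52 cm. The image is virtual, upright and enlarged, on the same side as the object.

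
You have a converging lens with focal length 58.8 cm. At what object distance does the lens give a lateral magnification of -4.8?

m = −d_i/d_o ⇒ d_i = −m·d_o.
1/f = 1/d_o + 1/d_i = 1/d_o − 1/(m·d_o) = (1 − 1/m)/d_o, so d_o = f(1 − 1/m) = (58.80)(1 − 1/(-4.8)) = 71.0 cm.

71.0 cm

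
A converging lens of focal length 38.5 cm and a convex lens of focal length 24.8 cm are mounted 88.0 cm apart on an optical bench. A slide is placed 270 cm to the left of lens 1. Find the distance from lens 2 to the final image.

58.4 cm

Lens 1: 1/d_i1 = 1/f₁ − 1/d_o1 = 1/(38.5) − 1/(270) = 0.02227, so d_i1 = 44.90 cm.
The intermediate image is 44.90 cm to the right of lens 1, which is 88.0 − (44.90) = 43.10 cm to the left of lens 2, so d_o2 = +43.10 cm.
Lens 2: 1/d_i2 = 1/f₂ − 1/d_o2 = 1/(24.8) − 1/(43.10) = 0.01712, so d_i2 = 58.4 cm.
The final image is real, 58.4 cm to the right of lens 2 (overall magnification ≈ 0.23).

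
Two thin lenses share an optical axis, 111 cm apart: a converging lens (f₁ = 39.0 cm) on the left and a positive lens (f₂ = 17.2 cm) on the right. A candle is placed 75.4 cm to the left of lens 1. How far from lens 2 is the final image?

Lens 1: 1/d_i1 = 1/f₁ − 1/d_o1 = 1/(39.0) − 1/(75.4) = 0.01238, so d_i1 = 80.79 cm.
The intermediate image is 80.79 cm to the right of lens 1, which is 111 − (80.79) = 30.21 cm to the left of lens 2, so d_o2 = +30.21 cm.
Lens 2: 1/d_i2 = 1/f₂ − 1/d_o2 = 1/(17.2) − 1/(30.21) = 0.02504, so d_i2 = 39.9 cm.
The final image is real, 39.9 cm to the right of lens 2 (overall magnification ≈ 1.4).

39.9 cm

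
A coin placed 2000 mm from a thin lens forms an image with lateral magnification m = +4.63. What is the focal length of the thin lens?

f = 2550 mm (converging)

m = −d_i/d_o ⇒ d_i = −m·d_o = −(+4.63)·(2000) = -9260 mm.
1/f = 1/d_o + 1/d_i = 1/(2000) + 1/(-9260) = 0.0003920, so f = 2550 mm.
Since f is positive, the thin lens is converging.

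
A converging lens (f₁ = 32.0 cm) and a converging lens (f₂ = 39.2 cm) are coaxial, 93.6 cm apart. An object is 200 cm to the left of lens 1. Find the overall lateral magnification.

m = +0.458

Lens 1: 1/d_i1 = 1/(32.0) − 1/(200) = 0.02625, so d_i1 = 38.10 cm; m₁ = −d_i1/d_o1 = -0.1905.
d_o2 = 93.6 − (38.10) = 55.50 cm.
Lens 2: 1/d_i2 = 1/(39.2) − 1/(55.50) = 0.007492, so d_i2 = 133.5 cm; m₂ = −d_i2/d_o2 = -2.405.
m = m₁·m₂ = (-0.1905)(-2.405) = +0.458.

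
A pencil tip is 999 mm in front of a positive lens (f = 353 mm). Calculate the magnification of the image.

m = -0.546

1/d_i = 1/f − 1/d_o = 1/(353.0) − 1/(999) = 0.001832, so d_i = 545.9 mm.
m = −d_i/d_o = −(545.9)/(999) = -0.546.
The image is real, inverted and reduced, on the far side of the lens.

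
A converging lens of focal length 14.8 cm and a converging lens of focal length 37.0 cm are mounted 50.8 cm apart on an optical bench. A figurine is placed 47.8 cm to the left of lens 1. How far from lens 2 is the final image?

Lens 1: 1/d_i1 = 1/f₁ − 1/d_o1 = 1/(14.8) − 1/(47.8) = 0.04665, so d_i1 = 21.44 cm.
The intermediate image is 21.44 cm to the right of lens 1, which is 50.8 − (21.44) = 29.36 cm to the left of lens 2, so d_o2 = +29.36 cm.
Lens 2: 1/d_i2 = 1/f₂ − 1/d_o2 = 1/(37.0) − 1/(29.36) = -0.007033, so d_i2 = -142 cm.
The final image is virtual, 142 cm to the left of lens 2 (overall magnification ≈ -2.2).

142 cm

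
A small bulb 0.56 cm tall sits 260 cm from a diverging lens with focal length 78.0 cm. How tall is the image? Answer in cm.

0.129 cm

For a diverging lens, f = -78.0 cm.
1/d_i = 1/f − 1/d_o = 1/(-78.00) − 1/(260) = -0.01667, so d_i = -60.00 cm.
m = −d_i/d_o = +0.2308.
|h_i| = |m|·h_o = 0.2308 × 0.56 = 0.129 cm. The image is virtual, upright and reduced, on the same side as the object.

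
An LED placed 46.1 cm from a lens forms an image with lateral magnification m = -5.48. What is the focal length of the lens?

f = 39.0 cm (converging)

m = −d_i/d_o ⇒ d_i = −m·d_o = −(-5.48)·(46.1) = 252.6 cm.
1/f = 1/d_o + 1/d_i = 1/(46.1) + 1/(252.6) = 0.02565, so f = 39.0 cm.
Since f is positive, the lens is converging.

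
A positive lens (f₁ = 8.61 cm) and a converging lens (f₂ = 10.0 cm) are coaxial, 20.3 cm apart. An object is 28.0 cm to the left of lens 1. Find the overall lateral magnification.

Lens 1: 1/d_i1 = 1/(8.61) − 1/(28.0) = 0.08043, so d_i1 = 12.43 cm; m₁ = −d_i1/d_o1 = -0.4439.
d_o2 = 20.3 − (12.43) = 7.870 cm.
Lens 2: 1/d_i2 = 1/(10.0) − 1/(7.870) = -0.02706, so d_i2 = -36.95 cm; m₂ = −d_i2/d_o2 = +4.695.
m = m₁·m₂ = (-0.4439)(+4.695) = -2.08.

m = -2.08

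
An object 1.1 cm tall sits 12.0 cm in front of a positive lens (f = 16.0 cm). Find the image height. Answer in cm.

1/d_i = 1/f − 1/d_o = 1/(16.00) − 1/(12.0) = -0.02083, so d_i = -48.00 cm.
m = −d_i/d_o = +4.000.
|h_i| = |m|·h_o = 4.000 × 1.1 = 4.40 cm. The image is virtual, upright and enlarged, on the same side as the object.

4.40 cm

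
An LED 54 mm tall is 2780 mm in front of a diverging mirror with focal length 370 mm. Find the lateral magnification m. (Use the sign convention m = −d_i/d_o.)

For a diverging mirror, f = -370 mm.
1/d_i = 1/f − 1/d_o = 1/(-370.0) − 1/(2780) = -0.003062, so d_i = -326.5 mm.
m = −d_i/d_o = −(-326.5)/(2780) = +0.117.
The image is virtual, upright and reduced, behind the mirror.

m = +0.117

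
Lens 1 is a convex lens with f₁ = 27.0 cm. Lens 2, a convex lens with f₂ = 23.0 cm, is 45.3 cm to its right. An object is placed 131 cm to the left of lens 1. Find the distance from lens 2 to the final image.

22.2 cm

Lens 1: 1/d_i1 = 1/f₁ − 1/d_o1 = 1/(27.0) − 1/(131) = 0.02940, so d_i1 = 34.01 cm.
The intermediate image is 34.01 cm to the right of lens 1, which is 45.3 − (34.01) = 11.29 cm to the left of lens 2, so d_o2 = +11.29 cm.
Lens 2: 1/d_i2 = 1/f₂ − 1/d_o2 = 1/(23.0) − 1/(11.29) = -0.04510, so d_i2 = -22.2 cm.
The final image is virtual, 22.2 cm to the left of lens 2 (overall magnification ≈ -0.51).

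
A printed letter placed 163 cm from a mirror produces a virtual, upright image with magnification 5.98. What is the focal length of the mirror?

f = 196 cm (concave)

m = −d_i/d_o ⇒ d_i = −m·d_o = −(+5.98)·(163) = -974.7 cm.
1/f = 1/d_o + 1/d_i = 1/(163) + 1/(-974.7) = 0.005109, so f = 196 cm.
Since f is positive, the mirror is concave.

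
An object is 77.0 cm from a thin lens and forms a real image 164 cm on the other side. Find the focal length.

Real image ⇒ d_i = +164 cm.
1/f = 1/d_o + 1/d_i = 1/(77.0) + 1/(164) = 0.01908, so f = 52.4 cm.
Since f is positive, the thin lens is converging.

f = 52.4 cm (converging)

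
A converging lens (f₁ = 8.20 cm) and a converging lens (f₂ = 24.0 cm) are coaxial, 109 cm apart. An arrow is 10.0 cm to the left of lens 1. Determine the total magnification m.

m = +2.77

Lens 1: 1/d_i1 = 1/(8.20) − 1/(10.0) = 0.02195, so d_i1 = 45.56 cm; m₁ = −d_i1/d_o1 = -4.556.
d_o2 = 109 − (45.56) = 63.44 cm.
Lens 2: 1/d_i2 = 1/(24.0) − 1/(63.44) = 0.02590, so d_i2 = 38.60 cm; m₂ = −d_i2/d_o2 = -0.6085.
m = m₁·m₂ = (-4.556)(-0.6085) = +2.77.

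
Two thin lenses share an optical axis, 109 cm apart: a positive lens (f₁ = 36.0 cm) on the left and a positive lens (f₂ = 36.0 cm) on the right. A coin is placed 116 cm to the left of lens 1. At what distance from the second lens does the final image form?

98.3 cm

Lens 1: 1/d_i1 = 1/f₁ − 1/d_o1 = 1/(36.0) − 1/(116) = 0.01916, so d_i1 = 52.20 cm.
The intermediate image is 52.20 cm to the right of lens 1, which is 109 − (52.20) = 56.80 cm to the left of lens 2, so d_o2 = +56.80 cm.
Lens 2: 1/d_i2 = 1/f₂ − 1/d_o2 = 1/(36.0) − 1/(56.80) = 0.01017, so d_i2 = 98.3 cm.
The final image is real, 98.3 cm to the right of lens 2 (overall magnification ≈ 0.78).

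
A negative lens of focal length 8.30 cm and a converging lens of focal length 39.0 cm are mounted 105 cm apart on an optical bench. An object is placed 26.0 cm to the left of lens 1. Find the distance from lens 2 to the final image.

Lens 1 is diverging, so f₁ = −8.30 cm.
Lens 1: 1/d_i1 = 1/f₁ − 1/d_o1 = 1/(-8.30) − 1/(26.0) = -0.1589, so d_i1 = -6.292 cm.
The intermediate image is 6.292 cm to the left of lens 1 (virtual), which is 105 − (-6.292) = 111.3 cm to the left of lens 2, so d_o2 = +111.3 cm.
Lens 2: 1/d_i2 = 1/f₂ − 1/d_o2 = 1/(39.0) − 1/(111.3) = 0.01666, so d_i2 = 60.0 cm.
The final image is real, 60.0 cm to the right of lens 2 (overall magnification ≈ -0.13).

60.0 cm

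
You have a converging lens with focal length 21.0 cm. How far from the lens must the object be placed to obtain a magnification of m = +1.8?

m = −d_i/d_o ⇒ d_i = −m·d_o.
1/f = 1/d_o + 1/d_i = 1/d_o − 1/(m·d_o) = (1 − 1/m)/d_o, so d_o = f(1 − 1/m) = (21.00)(1 − 1/(+1.8)) = 9.33 cm.

9.33 cm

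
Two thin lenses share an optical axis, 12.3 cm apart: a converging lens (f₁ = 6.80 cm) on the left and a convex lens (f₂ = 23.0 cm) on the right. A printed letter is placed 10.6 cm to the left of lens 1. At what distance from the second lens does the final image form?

5.17 cm

Lens 1: 1/d_i1 = 1/f₁ − 1/d_o1 = 1/(6.80) − 1/(10.6) = 0.05272, so d_i1 = 18.97 cm.
The intermediate image is 18.97 cm to the right of lens 1, which lies 6.670 cm to the right of lens 2 — a virtual object — so d_o2 = −6.670 cm.
Lens 2: 1/d_i2 = 1/f₂ − 1/d_o2 = 1/(23.0) − 1/(-6.670) = 0.1934, so d_i2 = 5.17 cm.
The final image is real, 5.17 cm to the right of lens 2 (overall magnification ≈ -1.4).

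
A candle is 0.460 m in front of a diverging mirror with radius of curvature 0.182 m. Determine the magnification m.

f = R/2 = 0.182/2 = 0.09100 m; for a diverging mirror, f = -0.09100 m.
1/d_i = 1/f − 1/d_o = 1/(-0.09100) − 1/(0.460) = -13.16, so d_i = -0.07597 m.
m = −d_i/d_o = −(-0.07597)/(0.460) = +0.165.
The image is virtual, upright and reduced, behind the mirror.

m = +0.165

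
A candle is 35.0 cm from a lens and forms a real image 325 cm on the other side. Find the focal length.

f = 31.6 cm (converging)

Real image ⇒ d_i = +325 cm.
1/f = 1/d_o + 1/d_i = 1/(35.0) + 1/(325) = 0.03165, so f = 31.6 cm.
Since f is positive, the lens is converging.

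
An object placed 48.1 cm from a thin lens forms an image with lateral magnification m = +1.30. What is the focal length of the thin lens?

f = 208 cm (converging)

m = −d_i/d_o ⇒ d_i = −m·d_o = −(+1.30)·(48.1) = -62.53 cm.
1/f = 1/d_o + 1/d_i = 1/(48.1) + 1/(-62.53) = 0.004798, so f = 208 cm.
Since f is positive, the thin lens is converging.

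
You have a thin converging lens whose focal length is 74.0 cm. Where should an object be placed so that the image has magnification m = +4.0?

55.5 cm

m = −d_i/d_o ⇒ d_i = −m·d_o.
1/f = 1/d_o + 1/d_i = 1/d_o − 1/(m·d_o) = (1 − 1/m)/d_o, so d_o = f(1 − 1/m) = (74.00)(1 − 1/(+4.0)) = 55.5 cm.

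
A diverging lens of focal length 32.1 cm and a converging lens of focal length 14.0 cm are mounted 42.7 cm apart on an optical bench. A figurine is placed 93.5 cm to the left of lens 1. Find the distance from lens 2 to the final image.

17.7 cm

Lens 1 is diverging, so f₁ = −32.1 cm.
Lens 1: 1/d_i1 = 1/f₁ − 1/d_o1 = 1/(-32.1) − 1/(93.5) = -0.04185, so d_i1 = -23.90 cm.
The intermediate image is 23.90 cm to the left of lens 1 (virtual), which is 42.7 − (-23.90) = 66.60 cm to the left of lens 2, so d_o2 = +66.60 cm.
Lens 2: 1/d_i2 = 1/f₂ − 1/d_o2 = 1/(14.0) − 1/(66.60) = 0.05641, so d_i2 = 17.7 cm.
The final image is real, 17.7 cm to the right of lens 2 (overall magnification ≈ -0.068).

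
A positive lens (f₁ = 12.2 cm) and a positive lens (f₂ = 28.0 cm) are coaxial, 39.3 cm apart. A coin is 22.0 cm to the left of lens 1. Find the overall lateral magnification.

m = -2.17

Lens 1: 1/d_i1 = 1/(12.2) − 1/(22.0) = 0.03651, so d_i1 = 27.39 cm; m₁ = −d_i1/d_o1 = -1.245.
d_o2 = 39.3 − (27.39) = 11.91 cm.
Lens 2: 1/d_i2 = 1/(28.0) − 1/(11.91) = -0.04825, so d_i2 = -20.73 cm; m₂ = −d_i2/d_o2 = +1.740.
m = m₁·m₂ = (-1.245)(+1.740) = -2.17.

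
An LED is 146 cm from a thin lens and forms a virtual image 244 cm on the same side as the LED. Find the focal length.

f = 364 cm (converging)

Virtual image ⇒ d_i = −244 cm.
1/f = 1/d_o + 1/d_i = 1/(146) + 1/(-244) = 0.002751, so f = 364 cm.
Since f is positive, the thin lens is converging.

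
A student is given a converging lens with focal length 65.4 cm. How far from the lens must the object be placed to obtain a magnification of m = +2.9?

42.8 cm

m = −d_i/d_o ⇒ d_i = −m·d_o.
1/f = 1/d_o + 1/d_i = 1/d_o − 1/(m·d_o) = (1 − 1/m)/d_o, so d_o = f(1 − 1/m) = (65.40)(1 − 1/(+2.9)) = 42.8 cm.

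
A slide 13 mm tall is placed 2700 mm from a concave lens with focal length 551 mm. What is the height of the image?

2.20 mm

For a concave lens, f = -551 mm.
1/d_i = 1/f − 1/d_o = 1/(-551.0) − 1/(2700) = -0.002185, so d_i = -457.6 mm.
m = −d_i/d_o = +0.1695.
|h_i| = |m|·h_o = 0.1695 × 13 = 2.20 mm. The image is virtual, upright and reduced, on the same side as the object.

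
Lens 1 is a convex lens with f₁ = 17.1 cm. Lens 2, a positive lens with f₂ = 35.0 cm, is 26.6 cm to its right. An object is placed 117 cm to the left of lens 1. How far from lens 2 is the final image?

8.09 cm

Lens 1: 1/d_i1 = 1/f₁ − 1/d_o1 = 1/(17.1) − 1/(117) = 0.04993, so d_i1 = 20.03 cm.
The intermediate image is 20.03 cm to the right of lens 1, which is 26.6 − (20.03) = 6.570 cm to the left of lens 2, so d_o2 = +6.570 cm.
Lens 2: 1/d_i2 = 1/f₂ − 1/d_o2 = 1/(35.0) − 1/(6.570) = -0.1236, so d_i2 = -8.09 cm.
The final image is virtual, 8.09 cm to the left of lens 2 (overall magnification ≈ -0.21).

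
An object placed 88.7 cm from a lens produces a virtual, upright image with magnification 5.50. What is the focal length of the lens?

f = 108 cm (converging)

m = −d_i/d_o ⇒ d_i = −m·d_o = −(+5.50)·(88.7) = -487.9 cm.
1/f = 1/d_o + 1/d_i = 1/(88.7) + 1/(-487.9) = 0.009224, so f = 108 cm.
Since f is positive, the lens is converging.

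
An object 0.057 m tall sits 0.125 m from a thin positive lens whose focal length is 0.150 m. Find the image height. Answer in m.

1/d_i = 1/f − 1/d_o = 1/(0.1500) − 1/(0.125) = -1.333, so d_i = -0.7500 m.
m = −d_i/d_o = +6.000.
|h_i| = |m|·h_o = 6.000 × 0.057 = 0.342 m. The image is virtual, upright and enlarged, on the same side as the object.

0.342 m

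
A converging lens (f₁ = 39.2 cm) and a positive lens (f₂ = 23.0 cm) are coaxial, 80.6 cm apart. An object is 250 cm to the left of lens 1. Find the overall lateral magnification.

Lens 1: 1/d_i1 = 1/(39.2) − 1/(250) = 0.02151, so d_i1 = 46.49 cm; m₁ = −d_i1/d_o1 = -0.1860.
d_o2 = 80.6 − (46.49) = 34.11 cm.
Lens 2: 1/d_i2 = 1/(23.0) − 1/(34.11) = 0.01416, so d_i2 = 70.61 cm; m₂ = −d_i2/d_o2 = -2.070.
m = m₁·m₂ = (-0.1860)(-2.070) = +0.385.

m = +0.385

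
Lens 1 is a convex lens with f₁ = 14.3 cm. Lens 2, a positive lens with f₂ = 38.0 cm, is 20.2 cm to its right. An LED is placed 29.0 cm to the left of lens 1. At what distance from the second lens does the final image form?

6.62 cm

Lens 1: 1/d_i1 = 1/f₁ − 1/d_o1 = 1/(14.3) − 1/(29.0) = 0.03545, so d_i1 = 28.21 cm.
The intermediate image is 28.21 cm to the right of lens 1, which lies 8.010 cm to the right of lens 2 — a virtual object — so d_o2 = −8.010 cm.
Lens 2: 1/d_i2 = 1/f₂ − 1/d_o2 = 1/(38.0) − 1/(-8.010) = 0.1512, so d_i2 = 6.62 cm.
The final image is real, 6.62 cm to the right of lens 2 (overall magnification ≈ -0.80).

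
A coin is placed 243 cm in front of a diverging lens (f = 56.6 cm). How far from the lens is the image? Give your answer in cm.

45.9 cm

For a diverging lens, f = -56.6 cm.
Lens equation: 1/q = 1/f − 1/p = 1/(-56.60) − 1/(243) = -0.01767 − 0.004115 = -0.02178, so q = -45.9 cm.
The image is virtual, upright and reduced, on the same side as the object.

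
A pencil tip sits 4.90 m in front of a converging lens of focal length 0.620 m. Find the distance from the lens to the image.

0.710 m

Thin-lens equation: 1/q = 1/f − 1/p = 1/(0.6200) − 1/(4.90) = 1.613 − 0.2041 = 1.409, so q = 0.710 m.
The image is real, inverted and reduced, on the far side of the lens.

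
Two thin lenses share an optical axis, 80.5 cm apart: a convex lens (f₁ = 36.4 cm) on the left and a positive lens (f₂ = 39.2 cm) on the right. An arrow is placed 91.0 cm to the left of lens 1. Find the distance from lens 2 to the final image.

40.1 cm

Lens 1: 1/d_i1 = 1/f₁ − 1/d_o1 = 1/(36.4) − 1/(91.0) = 0.01648, so d_i1 = 60.67 cm.
The intermediate image is 60.67 cm to the right of lens 1, which is 80.5 − (60.67) = 19.83 cm to the left of lens 2, so d_o2 = +19.83 cm.
Lens 2: 1/d_i2 = 1/f₂ − 1/d_o2 = 1/(39.2) − 1/(19.83) = -0.02492, so d_i2 = -40.1 cm.
The final image is virtual, 40.1 cm to the left of lens 2 (overall magnification ≈ -1.3).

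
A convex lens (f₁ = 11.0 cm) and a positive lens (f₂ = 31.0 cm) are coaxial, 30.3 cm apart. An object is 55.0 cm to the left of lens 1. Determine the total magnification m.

Lens 1: 1/d_i1 = 1/(11.0) − 1/(55.0) = 0.07273, so d_i1 = 13.75 cm; m₁ = −d_i1/d_o1 = -0.2500.
d_o2 = 30.3 − (13.75) = 16.55 cm.
Lens 2: 1/d_i2 = 1/(31.0) − 1/(16.55) = -0.02816, so d_i2 = -35.51 cm; m₂ = −d_i2/d_o2 = +2.145.
m = m₁·m₂ = (-0.2500)(+2.145) = -0.536.

m = -0.536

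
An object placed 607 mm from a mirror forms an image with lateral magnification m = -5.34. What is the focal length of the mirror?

m = −d_i/d_o ⇒ d_i = −m·d_o = −(-5.34)·(607) = 3241 mm.
1/f = 1/d_o + 1/d_i = 1/(607) + 1/(3241) = 0.001956, so f = 511 mm.
Since f is positive, the mirror is concave.

f = 511 mm (concave)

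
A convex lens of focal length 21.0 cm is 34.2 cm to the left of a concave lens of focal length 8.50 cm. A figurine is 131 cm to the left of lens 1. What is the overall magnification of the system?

Lens 1: 1/d_i1 = 1/(21.0) − 1/(131) = 0.03999, so d_i1 = 25.01 cm; m₁ = −d_i1/d_o1 = -0.1909.
d_o2 = 34.2 − (25.01) = 9.190 cm.
f₂ = −8.50 cm (diverging).
Lens 2: 1/d_i2 = 1/(-8.50) − 1/(9.190) = -0.2265, so d_i2 = -4.416 cm; m₂ = −d_i2/d_o2 = +0.4805.
m = m₁·m₂ = (-0.1909)(+0.4805) = -0.0917.

m = -0.0917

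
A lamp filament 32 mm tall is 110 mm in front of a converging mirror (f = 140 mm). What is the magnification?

1/d_i = 1/f − 1/d_o = 1/(140.0) − 1/(110) = -0.001948, so d_i = -513.3 mm.
m = −d_i/d_o = −(-513.3)/(110) = +4.67.
The image is virtual, upright and enlarged, behind the mirror.

m = +4.67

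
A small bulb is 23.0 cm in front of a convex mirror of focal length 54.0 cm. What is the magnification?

For a convex mirror, f = -54.0 cm.
1/d_i = 1/f − 1/d_o = 1/(-54.00) − 1/(23.0) = -0.06200, so d_i = -16.13 cm.
m = −d_i/d_o = −(-16.13)/(23.0) = +0.701.
The image is virtual, upright and reduced, behind the mirror.

m = +0.701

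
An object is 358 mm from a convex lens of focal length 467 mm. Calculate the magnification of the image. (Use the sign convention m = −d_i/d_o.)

m = +4.28

1/d_i = 1/f − 1/d_o = 1/(467.0) − 1/(358) = -0.0006520, so d_i = -1534 mm.
m = −d_i/d_o = −(-1534)/(358) = +4.28.
The image is virtual, upright and enlarged, on the same side as the object.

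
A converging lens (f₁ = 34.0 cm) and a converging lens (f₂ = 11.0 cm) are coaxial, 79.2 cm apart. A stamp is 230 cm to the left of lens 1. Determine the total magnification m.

m = +0.0674

Lens 1: 1/d_i1 = 1/(34.0) − 1/(230) = 0.02506, so d_i1 = 39.90 cm; m₁ = −d_i1/d_o1 = -0.1735.
d_o2 = 79.2 − (39.90) = 39.30 cm.
Lens 2: 1/d_i2 = 1/(11.0) − 1/(39.30) = 0.06546, so d_i2 = 15.28 cm; m₂ = −d_i2/d_o2 = -0.3887.
m = m₁·m₂ = (-0.1735)(-0.3887) = +0.0674.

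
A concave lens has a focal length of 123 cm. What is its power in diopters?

For a concave lens, f = −123 cm.
f = -123 cm = -1.23 m.
P = 1/f = 1/(-1.23 m) = -0.813 D.

P = -0.813 D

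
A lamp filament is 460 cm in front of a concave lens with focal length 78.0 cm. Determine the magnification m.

For a concave lens, f = -78.0 cm.
1/d_i = 1/f − 1/d_o = 1/(-78.00) − 1/(460) = -0.01499, so d_i = -66.69 cm.
m = −d_i/d_o = −(-66.69)/(460) = +0.145.
The image is virtual, upright and reduced, on the same side as the object.

m = +0.145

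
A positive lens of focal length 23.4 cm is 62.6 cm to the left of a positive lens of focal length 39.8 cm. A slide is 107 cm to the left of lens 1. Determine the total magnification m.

Lens 1: 1/d_i1 = 1/(23.4) − 1/(107) = 0.03339, so d_i1 = 29.95 cm; m₁ = −d_i1/d_o1 = -0.2799.
d_o2 = 62.6 − (29.95) = 32.65 cm.
Lens 2: 1/d_i2 = 1/(39.8) − 1/(32.65) = -0.005502, so d_i2 = -181.7 cm; m₂ = −d_i2/d_o2 = +5.566.
m = m₁·m₂ = (-0.2799)(+5.566) = -1.56.

m = -1.56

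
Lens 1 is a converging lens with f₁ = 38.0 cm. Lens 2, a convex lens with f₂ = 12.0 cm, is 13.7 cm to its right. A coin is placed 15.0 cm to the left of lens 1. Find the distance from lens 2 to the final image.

Lens 1: 1/d_i1 = 1/f₁ − 1/d_o1 = 1/(38.0) − 1/(15.0) = -0.04035, so d_i1 = -24.78 cm.
The intermediate image is 24.78 cm to the left of lens 1 (virtual), which is 13.7 − (-24.78) = 38.48 cm to the left of lens 2, so d_o2 = +38.48 cm.
Lens 2: 1/d_i2 = 1/f₂ − 1/d_o2 = 1/(12.0) − 1/(38.48) = 0.05735, so d_i2 = 17.4 cm.
The final image is real, 17.4 cm to the right of lens 2 (overall magnification ≈ -0.75).

17.4 cm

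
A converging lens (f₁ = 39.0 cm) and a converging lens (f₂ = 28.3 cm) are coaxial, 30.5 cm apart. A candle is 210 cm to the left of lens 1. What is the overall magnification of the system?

m = -0.141

Lens 1: 1/d_i1 = 1/(39.0) − 1/(210) = 0.02088, so d_i1 = 47.89 cm; m₁ = −d_i1/d_o1 = -0.2280.
d_o2 = 30.5 − (47.89) = -17.39 cm (virtual object).
Lens 2: 1/d_i2 = 1/(28.3) − 1/(-17.39) = 0.09284, so d_i2 = 10.77 cm; m₂ = −d_i2/d_o2 = +0.6194.
m = m₁·m₂ = (-0.2280)(+0.6194) = -0.141.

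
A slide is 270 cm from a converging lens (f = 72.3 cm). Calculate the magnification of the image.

m = -0.366

1/d_i = 1/f − 1/d_o = 1/(72.30) − 1/(270) = 0.01013, so d_i = 98.74 cm.
m = −d_i/d_o = −(98.74)/(270) = -0.366.
The image is real, inverted and reduced, on the far side of the lens.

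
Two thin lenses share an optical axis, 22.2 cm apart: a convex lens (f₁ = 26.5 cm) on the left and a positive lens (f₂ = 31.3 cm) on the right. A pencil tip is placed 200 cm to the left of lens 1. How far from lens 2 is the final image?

6.59 cm

Lens 1: 1/d_i1 = 1/f₁ − 1/d_o1 = 1/(26.5) − 1/(200) = 0.03274, so d_i1 = 30.55 cm.
The intermediate image is 30.55 cm to the right of lens 1, which lies 8.350 cm to the right of lens 2 — a virtual object — so d_o2 = −8.350 cm.
Lens 2: 1/d_i2 = 1/f₂ − 1/d_o2 = 1/(31.3) − 1/(-8.350) = 0.1517, so d_i2 = 6.59 cm.
The final image is real, 6.59 cm to the right of lens 2 (overall magnification ≈ -0.12).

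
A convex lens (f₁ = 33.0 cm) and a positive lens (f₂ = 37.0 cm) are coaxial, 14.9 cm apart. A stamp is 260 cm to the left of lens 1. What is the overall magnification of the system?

Lens 1: 1/d_i1 = 1/(33.0) − 1/(260) = 0.02646, so d_i1 = 37.80 cm; m₁ = −d_i1/d_o1 = -0.1454.
d_o2 = 14.9 − (37.80) = -22.90 cm (virtual object).
Lens 2: 1/d_i2 = 1/(37.0) − 1/(-22.90) = 0.07070, so d_i2 = 14.15 cm; m₂ = −d_i2/d_o2 = +0.6177.
m = m₁·m₂ = (-0.1454)(+0.6177) = -0.0898.

m = -0.0898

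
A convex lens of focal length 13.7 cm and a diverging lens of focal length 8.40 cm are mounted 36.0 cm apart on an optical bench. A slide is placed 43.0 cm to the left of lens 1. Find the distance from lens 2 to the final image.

Lens 1: 1/d_i1 = 1/f₁ − 1/d_o1 = 1/(13.7) − 1/(43.0) = 0.04974, so d_i1 = 20.11 cm.
The intermediate image is 20.11 cm to the right of lens 1, which is 36.0 − (20.11) = 15.89 cm to the left of lens 2, so d_o2 = +15.89 cm.
Lens 2 is diverging, so f₂ = −8.40 cm.
Lens 2: 1/d_i2 = 1/f₂ − 1/d_o2 = 1/(-8.40) − 1/(15.89) = -0.1820, so d_i2 = -5.50 cm.
The final image is virtual, 5.50 cm to the left of lens 2 (overall magnification ≈ -0.16).

5.50 cm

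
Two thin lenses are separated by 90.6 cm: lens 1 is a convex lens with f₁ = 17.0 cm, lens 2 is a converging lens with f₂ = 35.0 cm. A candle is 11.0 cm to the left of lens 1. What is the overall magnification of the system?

Lens 1: 1/d_i1 = 1/(17.0) − 1/(11.0) = -0.03209, so d_i1 = -31.17 cm; m₁ = −d_i1/d_o1 = +2.834.
d_o2 = 90.6 − (-31.17) = 121.8 cm.
Lens 2: 1/d_i2 = 1/(35.0) − 1/(121.8) = 0.02036, so d_i2 = 49.11 cm; m₂ = −d_i2/d_o2 = -0.4032.
m = m₁·m₂ = (+2.834)(-0.4032) = -1.14.

m = -1.14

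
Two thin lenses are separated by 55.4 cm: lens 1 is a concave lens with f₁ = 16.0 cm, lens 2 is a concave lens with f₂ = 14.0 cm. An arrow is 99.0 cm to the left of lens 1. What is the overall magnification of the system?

m = +0.0234

f₁ = −16.0 cm (diverging).
Lens 1: 1/d_i1 = 1/(-16.0) − 1/(99.0) = -0.07260, so d_i1 = -13.77 cm; m₁ = −d_i1/d_o1 = +0.1391.
d_o2 = 55.4 − (-13.77) = 69.17 cm.
f₂ = −14.0 cm (diverging).
Lens 2: 1/d_i2 = 1/(-14.0) − 1/(69.17) = -0.08589, so d_i2 = -11.64 cm; m₂ = −d_i2/d_o2 = +0.1683.
m = m₁·m₂ = (+0.1391)(+0.1683) = +0.0234.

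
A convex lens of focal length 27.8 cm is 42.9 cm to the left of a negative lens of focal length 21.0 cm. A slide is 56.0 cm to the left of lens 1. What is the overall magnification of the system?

Lens 1: 1/d_i1 = 1/(27.8) − 1/(56.0) = 0.01811, so d_i1 = 55.21 cm; m₁ = −d_i1/d_o1 = -0.9859.
d_o2 = 42.9 − (55.21) = -12.31 cm (virtual object).
f₂ = −21.0 cm (diverging).
Lens 2: 1/d_i2 = 1/(-21.0) − 1/(-12.31) = 0.03362, so d_i2 = 29.75 cm; m₂ = −d_i2/d_o2 = +2.417.
m = m₁·m₂ = (-0.9859)(+2.417) = -2.38.

m = -2.38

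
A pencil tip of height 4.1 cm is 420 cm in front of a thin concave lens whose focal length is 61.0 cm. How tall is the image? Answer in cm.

0.520 cm

For a concave lens, f = -61.0 cm.
1/d_i = 1/f − 1/d_o = 1/(-61.00) − 1/(420) = -0.01877, so d_i = -53.26 cm.
m = −d_i/d_o = +0.1268.
|h_i| = |m|·h_o = 0.1268 × 4.1 = 0.520 cm. The image is virtual, upright and reduced, on the same side as the object.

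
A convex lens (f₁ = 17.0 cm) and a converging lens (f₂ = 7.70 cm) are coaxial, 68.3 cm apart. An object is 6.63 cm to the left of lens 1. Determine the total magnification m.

m = -0.177

Lens 1: 1/d_i1 = 1/(17.0) − 1/(6.63) = -0.09201, so d_i1 = -10.87 cm; m₁ = −d_i1/d_o1 = +1.640.
d_o2 = 68.3 − (-10.87) = 79.17 cm.
Lens 2: 1/d_i2 = 1/(7.70) − 1/(79.17) = 0.1172, so d_i2 = 8.530 cm; m₂ = −d_i2/d_o2 = -0.1077.
m = m₁·m₂ = (+1.640)(-0.1077) = -0.177.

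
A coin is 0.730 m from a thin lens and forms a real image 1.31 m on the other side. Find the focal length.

Real image ⇒ d_i = +1.31 m.
1/f = 1/d_o + 1/d_i = 1/(0.730) + 1/(1.31) = 2.133, so f = 0.469 m.
Since f is positive, the thin lens is converging.

f = 0.469 m (converging)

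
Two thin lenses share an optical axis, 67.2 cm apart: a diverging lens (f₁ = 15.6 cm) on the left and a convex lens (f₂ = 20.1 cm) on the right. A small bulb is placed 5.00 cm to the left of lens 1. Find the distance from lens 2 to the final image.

Lens 1 is diverging, so f₁ = −15.6 cm.
Lens 1: 1/d_i1 = 1/f₁ − 1/d_o1 = 1/(-15.6) − 1/(5.00) = -0.2641, so d_i1 = -3.786 cm.
The intermediate image is 3.786 cm to the left of lens 1 (virtual), which is 67.2 − (-3.786) = 70.99 cm to the left of lens 2, so d_o2 = +70.99 cm.
Lens 2: 1/d_i2 = 1/f₂ − 1/d_o2 = 1/(20.1) − 1/(70.99) = 0.03566, so d_i2 = 28.0 cm.
The final image is real, 28.0 cm to the right of lens 2 (overall magnification ≈ -0.30).

28.0 cm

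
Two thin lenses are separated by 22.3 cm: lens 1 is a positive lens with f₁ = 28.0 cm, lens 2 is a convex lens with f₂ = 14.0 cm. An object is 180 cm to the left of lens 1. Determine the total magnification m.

Lens 1: 1/d_i1 = 1/(28.0) − 1/(180) = 0.03016, so d_i1 = 33.16 cm; m₁ = −d_i1/d_o1 = -0.1842.
d_o2 = 22.3 − (33.16) = -10.86 cm (virtual object).
Lens 2: 1/d_i2 = 1/(14.0) − 1/(-10.86) = 0.1635, so d_i2 = 6.116 cm; m₂ = −d_i2/d_o2 = +0.5632.
m = m₁·m₂ = (-0.1842)(+0.5632) = -0.104.

m = -0.104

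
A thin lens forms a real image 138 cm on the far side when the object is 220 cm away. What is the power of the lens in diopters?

d_i = +138 cm.
1/f = 1/d_o + 1/d_i = 1/(220) + 1/(138) = 0.01179 cm⁻¹.
f = 84.80 cm = 0.8480 m, so P = 1/f = +1.18 D.

P = +1.18 D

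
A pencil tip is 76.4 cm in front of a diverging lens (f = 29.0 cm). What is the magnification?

m = +0.275

For a diverging lens, f = -29.0 cm.
1/d_i = 1/f − 1/d_o = 1/(-29.00) − 1/(76.4) = -0.04757, so d_i = -21.02 cm.
m = −d_i/d_o = −(-21.02)/(76.4) = +0.275.
The image is virtual, upright and reduced, on the same side as the object.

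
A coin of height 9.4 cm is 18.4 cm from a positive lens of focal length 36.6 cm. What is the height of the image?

1/d_i = 1/f − 1/d_o = 1/(36.60) − 1/(18.4) = -0.02703, so d_i = -37.00 cm.
m = −d_i/d_o = +2.011.
|h_i| = |m|·h_o = 2.011 × 9.4 = 18.9 cm. The image is virtual, upright and enlarged, on the same side as the object.

18.9 cm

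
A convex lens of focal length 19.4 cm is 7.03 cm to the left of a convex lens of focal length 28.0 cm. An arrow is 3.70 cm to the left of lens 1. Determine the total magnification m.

Lens 1: 1/d_i1 = 1/(19.4) − 1/(3.70) = -0.2187, so d_i1 = -4.572 cm; m₁ = −d_i1/d_o1 = +1.236.
d_o2 = 7.03 − (-4.572) = 11.60 cm.
Lens 2: 1/d_i2 = 1/(28.0) − 1/(11.60) = -0.05049, so d_i2 = -19.80 cm; m₂ = −d_i2/d_o2 = +1.707.
m = m₁·m₂ = (+1.236)(+1.707) = +2.11.

m = +2.11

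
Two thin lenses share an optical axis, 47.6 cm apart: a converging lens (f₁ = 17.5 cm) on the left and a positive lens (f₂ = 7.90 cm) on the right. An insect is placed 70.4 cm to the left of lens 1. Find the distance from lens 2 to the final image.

Lens 1: 1/d_i1 = 1/f₁ − 1/d_o1 = 1/(17.5) − 1/(70.4) = 0.04294, so d_i1 = 23.29 cm.
The intermediate image is 23.29 cm to the right of lens 1, which is 47.6 − (23.29) = 24.31 cm to the left of lens 2, so d_o2 = +24.31 cm.
Lens 2: 1/d_i2 = 1/f₂ − 1/d_o2 = 1/(7.90) − 1/(24.31) = 0.08545, so d_i2 = 11.7 cm.
The final image is real, 11.7 cm to the right of lens 2 (overall magnification ≈ 0.16).

11.7 cm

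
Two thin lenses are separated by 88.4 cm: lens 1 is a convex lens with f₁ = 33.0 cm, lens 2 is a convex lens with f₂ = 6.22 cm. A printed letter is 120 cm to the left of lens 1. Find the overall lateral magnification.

m = +0.0644

Lens 1: 1/d_i1 = 1/(33.0) − 1/(120) = 0.02197, so d_i1 = 45.52 cm; m₁ = −d_i1/d_o1 = -0.3793.
d_o2 = 88.4 − (45.52) = 42.88 cm.
Lens 2: 1/d_i2 = 1/(6.22) − 1/(42.88) = 0.1375, so d_i2 = 7.275 cm; m₂ = −d_i2/d_o2 = -0.1697.
m = m₁·m₂ = (-0.3793)(-0.1697) = +0.0644.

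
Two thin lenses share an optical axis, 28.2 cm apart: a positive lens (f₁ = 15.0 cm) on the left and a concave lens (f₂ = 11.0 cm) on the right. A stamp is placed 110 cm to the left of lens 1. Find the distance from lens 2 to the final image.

Lens 1: 1/d_i1 = 1/f₁ − 1/d_o1 = 1/(15.0) − 1/(110) = 0.05758, so d_i1 = 17.37 cm.
The intermediate image is 17.37 cm to the right of lens 1, which is 28.2 − (17.37) = 10.83 cm to the left of lens 2, so d_o2 = +10.83 cm.
Lens 2 is diverging, so f₂ = −11.0 cm.
Lens 2: 1/d_i2 = 1/f₂ − 1/d_o2 = 1/(-11.0) − 1/(10.83) = -0.1832, so d_i2 = -5.46 cm.
The final image is virtual, 5.46 cm to the left of lens 2 (overall magnification ≈ -0.080).

5.46 cm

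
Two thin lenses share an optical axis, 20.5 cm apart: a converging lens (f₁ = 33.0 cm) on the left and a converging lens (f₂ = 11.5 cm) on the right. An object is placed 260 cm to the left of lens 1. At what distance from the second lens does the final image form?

6.91 cm

Lens 1: 1/d_i1 = 1/f₁ − 1/d_o1 = 1/(33.0) − 1/(260) = 0.02646, so d_i1 = 37.80 cm.
The intermediate image is 37.80 cm to the right of lens 1, which lies 17.30 cm to the right of lens 2 — a virtual object — so d_o2 = −17.30 cm.
Lens 2: 1/d_i2 = 1/f₂ − 1/d_o2 = 1/(11.5) − 1/(-17.30) = 0.1448, so d_i2 = 6.91 cm.
The final image is real, 6.91 cm to the right of lens 2 (overall magnification ≈ -0.058).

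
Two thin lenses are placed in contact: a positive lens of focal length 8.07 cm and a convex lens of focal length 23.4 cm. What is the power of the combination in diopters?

P = +16.7 D

P₁ = 1/f₁ = 1/(0.0807 m) = +12.39 D; P₂ = 1/f₂ = 1/(0.234 m) = +4.274 D.
For thin lenses in contact, P = P₁ + P₂ = (+12.39) + (+4.274) = +16.7 D.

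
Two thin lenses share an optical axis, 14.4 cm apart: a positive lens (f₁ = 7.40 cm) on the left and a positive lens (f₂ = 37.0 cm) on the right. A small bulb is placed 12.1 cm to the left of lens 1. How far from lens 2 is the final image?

4.13 cm

Lens 1: 1/d_i1 = 1/f₁ − 1/d_o1 = 1/(7.40) − 1/(12.1) = 0.05249, so d_i1 = 19.05 cm.
The intermediate image is 19.05 cm to the right of lens 1, which lies 4.650 cm to the right of lens 2 — a virtual object — so d_o2 = −4.650 cm.
Lens 2: 1/d_i2 = 1/f₂ − 1/d_o2 = 1/(37.0) − 1/(-4.650) = 0.2421, so d_i2 = 4.13 cm.
The final image is real, 4.13 cm to the right of lens 2 (overall magnification ≈ -1.4).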